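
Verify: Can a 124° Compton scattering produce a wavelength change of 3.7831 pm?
Yes, consistent

Calculate the expected shift for θ = 124°:

Δλ_expected = λ_C(1 - cos(124°))
Δλ_expected = 2.4263 × (1 - cos(124°))
Δλ_expected = 2.4263 × 1.5592
Δλ_expected = 3.7831 pm

Given shift: 3.7831 pm
Expected shift: 3.7831 pm
Difference: 0.0000 pm

The values match. This is consistent with Compton scattering at the stated angle.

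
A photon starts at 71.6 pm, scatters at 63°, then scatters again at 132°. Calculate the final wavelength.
76.9746 pm

Apply Compton shift twice:

First scattering at θ₁ = 63°:
Δλ₁ = λ_C(1 - cos(63°))
Δλ₁ = 2.4263 × 0.5460
Δλ₁ = 1.3248 pm

After first scattering:
λ₁ = 71.6 + 1.3248 = 72.9248 pm

Second scattering at θ₂ = 132°:
Δλ₂ = λ_C(1 - cos(132°))
Δλ₂ = 2.4263 × 1.6691
Δλ₂ = 4.0498 pm

Final wavelength:
λ₂ = 72.9248 + 4.0498 = 76.9746 pm

Total shift: Δλ_total = 1.3248 + 4.0498 = 5.3746 pm

(Intermediate values are shown rounded; full precision is carried through to the final answer.)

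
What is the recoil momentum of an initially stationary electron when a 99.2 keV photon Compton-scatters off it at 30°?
2.7126e-23 kg·m/s

The electron is initially at rest, so by conservation of momentum:
p⃗_e = p⃗₀ − p⃗'  (incident photon momentum minus scattered photon momentum)

Photon momentum magnitudes (p = h/λ = E/c):
λ₀ = hc/E₀ = 12.4984 pm → p₀ = h/λ₀ = 5.3015e-23 kg·m/s
Δλ = λ_C(1 − cos 30°) = 0.3251 pm
λ' = 12.8235 pm → p' = h/λ' = 5.1671e-23 kg·m/s

The scattered photon makes angle θ = 30° with the incident direction, so by the law of cosines:
|p⃗_e|² = p₀² + p'² − 2p₀p'cos θ
|p⃗_e|² = (5.3015e-23)² + (5.1671e-23)² − 2·5.3015e-23·5.1671e-23·cos(30°)
|p⃗_e| = 2.7126e-23 kg·m/s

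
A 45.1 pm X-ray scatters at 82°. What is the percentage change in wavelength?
4.6311%

Calculate the Compton shift:
Δλ = λ_C(1 - cos(82°))
Δλ = 2.4263 × (1 - cos(82°))
Δλ = 2.4263 × 0.8608
Δλ = 2.0886 pm

Percentage change:
(Δλ/λ₀) × 100 = (2.0886/45.1) × 100
= 4.6311%

(Intermediate values are shown rounded; full precision is carried through to the final answer.)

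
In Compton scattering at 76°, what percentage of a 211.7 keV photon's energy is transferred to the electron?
0.2390 (or 23.90%)

Calculate initial and final photon energies:

Initial: E₀ = 211.7 keV → λ₀ = 5.8566 pm
Compton shift: Δλ = 1.8393 pm
Final wavelength: λ' = 7.6959 pm
Final energy: E' = 161.1036 keV

Fractional energy loss:
(E₀ - E')/E₀ = (211.7000 - 161.1036)/211.7000
= 50.5964/211.7000
= 0.2390
= 23.90%

(Intermediate values are shown rounded; full precision is carried through to the final answer.)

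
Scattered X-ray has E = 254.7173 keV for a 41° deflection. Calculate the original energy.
290.2000 keV

Convert final energy to wavelength (hc ≈ 1239.842 keV·pm):
λ' = hc/E' = 1239.842 / 254.7173 = 4.8675 pm

Calculate the Compton shift:
Δλ = λ_C(1 - cos(41°))
Δλ = 2.4263 × (1 - cos(41°))
Δλ = 0.5952 pm

Initial wavelength:
λ = λ' - Δλ = 4.8675 - 0.5952 = 4.2724 pm

Initial energy:
E = hc/λ = 1239.842 / 4.2724 = 290.2000 keV

(Intermediate values are shown rounded; full precision is carried through to the final answer.)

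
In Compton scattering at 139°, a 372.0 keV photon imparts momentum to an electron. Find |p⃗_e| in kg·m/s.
2.7082e-22 kg·m/s

The electron is initially at rest, so by conservation of momentum:
p⃗_e = p⃗₀ − p⃗'  (incident photon momentum minus scattered photon momentum)

Photon momentum magnitudes (p = h/λ = E/c):
λ₀ = hc/E₀ = 3.3329 pm → p₀ = h/λ₀ = 1.9881e-22 kg·m/s
Δλ = λ_C(1 − cos 139°) = 4.2575 pm
λ' = 7.5904 pm → p' = h/λ' = 8.7296e-23 kg·m/s

The scattered photon makes angle θ = 139° with the incident direction, so by the law of cosines:
|p⃗_e|² = p₀² + p'² − 2p₀p'cos θ
|p⃗_e|² = (1.9881e-22)² + (8.7296e-23)² − 2·1.9881e-22·8.7296e-23·cos(139°)
|p⃗_e| = 2.7082e-22 kg·m/s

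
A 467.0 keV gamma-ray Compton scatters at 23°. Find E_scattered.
435.3702 keV

First convert energy to wavelength:
λ = hc/E, with hc ≈ 1239.842 keV·pm (i.e. 1239.842 eV·nm)

For E = 467.0 keV = 467000 eV:
λ = 1239.842 keV·pm / 467.0 keV
λ = 2.6549 pm

Calculate the Compton shift:
Δλ = λ_C(1 - cos(23°)) = 2.4263 × 0.0795
Δλ = 0.1929 pm

Final wavelength:
λ' = 2.6549 + 0.1929 = 2.8478 pm

Final energy:
E' = hc/λ' = 1239.842 / 2.8478 = 435.3702 keV

(Intermediate values are shown rounded; full precision is carried through to the final answer.)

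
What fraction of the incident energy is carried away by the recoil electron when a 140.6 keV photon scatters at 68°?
0.1468 (or 14.68%)

Calculate initial and final photon energies:

Initial: E₀ = 140.6 keV → λ₀ = 8.8182 pm
Compton shift: Δλ = 1.5174 pm
Final wavelength: λ' = 10.3356 pm
Final energy: E' = 119.9582 keV

Fractional energy loss:
(E₀ - E')/E₀ = (140.6000 - 119.9582)/140.6000
= 20.6418/140.6000
= 0.1468
= 14.68%

(Intermediate values are shown rounded; full precision is carried through to the final answer.)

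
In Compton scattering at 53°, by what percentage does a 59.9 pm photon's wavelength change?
1.6129%

Calculate the Compton shift:
Δλ = λ_C(1 - cos(53°))
Δλ = 2.4263 × (1 - cos(53°))
Δλ = 2.4263 × 0.3982
Δλ = 0.9661 pm

Percentage change:
(Δλ/λ₀) × 100 = (0.9661/59.9) × 100
= 1.6129%

(Intermediate values are shown rounded; full precision is carried through to the final answer.)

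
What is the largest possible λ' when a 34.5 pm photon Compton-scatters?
39.3526 pm (at θ = 180°)

The Compton shift is Δλ = λ_C(1 − cos θ).

Since cos θ ranges from −1 to 1, the factor (1 − cos θ) ranges from 0 to 2; the maximum shift occurs at θ = 180° (backscattering):
Δλ_max = 2λ_C = 2 × 2.4263 pm = 4.8526 pm

Maximum scattered wavelength:
λ'_max = λ₀ + Δλ_max = 34.5 + 4.8526 = 39.3526 pm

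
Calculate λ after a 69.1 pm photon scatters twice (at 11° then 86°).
71.4016 pm

Apply Compton shift twice:

First scattering at θ₁ = 11°:
Δλ₁ = λ_C(1 - cos(11°))
Δλ₁ = 2.4263 × 0.0184
Δλ₁ = 0.0446 pm

After first scattering:
λ₁ = 69.1 + 0.0446 = 69.1446 pm

Second scattering at θ₂ = 86°:
Δλ₂ = λ_C(1 - cos(86°))
Δλ₂ = 2.4263 × 0.9302
Δλ₂ = 2.2571 pm

Final wavelength:
λ₂ = 69.1446 + 2.2571 = 71.4016 pm

Total shift: Δλ_total = 0.0446 + 2.2571 = 2.3016 pm

(Intermediate values are shown rounded; full precision is carried through to the final answer.)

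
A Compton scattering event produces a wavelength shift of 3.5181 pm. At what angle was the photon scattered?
116.74°

From the Compton formula Δλ = λ_C(1 - cos θ), we can solve for θ:

cos θ = 1 - Δλ/λ_C

Given:
- Δλ = 3.5181 pm
- λ_C = h/(m_e·c) ≈ 2.42631024 pm

cos θ = 1 - 3.5181/2.42631024
cos θ = 1 - 1.449979
cos θ = -0.449979

θ = arccos(-0.449979)
θ = 116.74°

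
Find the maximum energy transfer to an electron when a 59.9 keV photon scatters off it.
11.3761 keV

Maximum energy transfer occurs at θ = 180° (backscattering).

Initial photon: E₀ = 59.9 keV → λ₀ = 20.6985 pm

Maximum Compton shift (at 180°):
Δλ_max = 2λ_C = 2 × 2.4263 = 4.8526 pm

Final wavelength:
λ' = 20.6985 + 4.8526 = 25.5512 pm

Minimum photon energy (maximum energy to electron):
E'_min = hc/λ' = 48.5239 keV

Maximum electron kinetic energy:
K_max = E₀ - E'_min = 59.9000 - 48.5239 = 11.3761 keV

(Intermediate values are shown rounded; full precision is carried through to the final answer.)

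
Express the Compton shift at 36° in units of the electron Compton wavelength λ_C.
0.1910 λ_C

The Compton shift formula is:
Δλ = λ_C(1 - cos θ)

Dividing both sides by λ_C:
Δλ/λ_C = 1 - cos θ

For θ = 36°:
Δλ/λ_C = 1 - cos(36°)
Δλ/λ_C = 1 - 0.8090
Δλ/λ_C = 0.1910

This means the shift is 0.1910 × λ_C = 0.4634 pm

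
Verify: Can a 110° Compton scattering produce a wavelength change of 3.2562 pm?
Yes, consistent

Calculate the expected shift for θ = 110°:

Δλ_expected = λ_C(1 - cos(110°))
Δλ_expected = 2.4263 × (1 - cos(110°))
Δλ_expected = 2.4263 × 1.3420
Δλ_expected = 3.2562 pm

Given shift: 3.2562 pm
Expected shift: 3.2562 pm
Difference: 0.0000 pm

The values match. This is consistent with Compton scattering at the stated angle.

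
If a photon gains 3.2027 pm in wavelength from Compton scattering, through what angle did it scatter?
108.66°

From the Compton formula Δλ = λ_C(1 - cos θ), we can solve for θ:

cos θ = 1 - Δλ/λ_C

Given:
- Δλ = 3.2027 pm
- λ_C = h/(m_e·c) ≈ 2.42631024 pm

cos θ = 1 - 3.2027/2.42631024
cos θ = 1 - 1.319988
cos θ = -0.319988

θ = arccos(-0.319988)
θ = 108.66°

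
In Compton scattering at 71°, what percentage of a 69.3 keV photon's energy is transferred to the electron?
0.0838 (or 8.38%)

Calculate initial and final photon energies:

Initial: E₀ = 69.3 keV → λ₀ = 17.8909 pm
Compton shift: Δλ = 1.6364 pm
Final wavelength: λ' = 19.5273 pm
Final energy: E' = 63.4927 keV

Fractional energy loss:
(E₀ - E')/E₀ = (69.3000 - 63.4927)/69.3000
= 5.8073/69.3000
= 0.0838
= 8.38%

(Intermediate values are shown rounded; full precision is carried through to the final answer.)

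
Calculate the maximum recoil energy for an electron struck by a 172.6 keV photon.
69.5884 keV

Maximum energy transfer occurs at θ = 180° (backscattering).

Initial photon: E₀ = 172.6 keV → λ₀ = 7.1833 pm

Maximum Compton shift (at 180°):
Δλ_max = 2λ_C = 2 × 2.4263 = 4.8526 pm

Final wavelength:
λ' = 7.1833 + 4.8526 = 12.0359 pm

Minimum photon energy (maximum energy to electron):
E'_min = hc/λ' = 103.0116 keV

Maximum electron kinetic energy:
K_max = E₀ - E'_min = 172.6000 - 103.0116 = 69.5884 keV

(Intermediate values are shown rounded; full precision is carried through to the final answer.)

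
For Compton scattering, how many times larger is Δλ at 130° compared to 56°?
130° produces the larger shift by a factor of 3.727

Calculate both shifts using Δλ = λ_C(1 - cos θ):

For θ₁ = 56°:
Δλ₁ = 2.4263 × (1 - cos(56°))
Δλ₁ = 2.4263 × 0.4408
Δλ₁ = 1.0695 pm

For θ₂ = 130°:
Δλ₂ = 2.4263 × (1 - cos(130°))
Δλ₂ = 2.4263 × 1.6428
Δλ₂ = 3.9859 pm

The 130° angle produces the larger shift.
Ratio: 3.9859/1.0695 = 3.727

(Intermediate values are shown rounded; full precision is carried through to the final answer.)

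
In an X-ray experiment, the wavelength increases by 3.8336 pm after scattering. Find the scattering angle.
125.45°

From the Compton formula Δλ = λ_C(1 - cos θ), we can solve for θ:

cos θ = 1 - Δλ/λ_C

Given:
- Δλ = 3.8336 pm
- λ_C = h/(m_e·c) ≈ 2.42631024 pm

cos θ = 1 - 3.8336/2.42631024
cos θ = 1 - 1.580012
cos θ = -0.580012

θ = arccos(-0.580012)
θ = 125.45°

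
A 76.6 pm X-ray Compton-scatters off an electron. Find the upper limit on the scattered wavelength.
81.4526 pm (at θ = 180°)

The Compton shift is Δλ = λ_C(1 − cos θ).

Since cos θ ranges from −1 to 1, the factor (1 − cos θ) ranges from 0 to 2; the maximum shift occurs at θ = 180° (backscattering):
Δλ_max = 2λ_C = 2 × 2.4263 pm = 4.8526 pm

Maximum scattered wavelength:
λ'_max = λ₀ + Δλ_max = 76.6 + 4.8526 = 81.4526 pm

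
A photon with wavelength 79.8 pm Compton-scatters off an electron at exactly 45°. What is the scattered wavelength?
80.5106 pm

Using the Compton formula: λ' = λ + λ_C(1 − cos θ)

For θ = 45°, cos θ = √2/2 (exact) ≈ 0.7071, so:
1 − cos 45° = 1 − (√2/2) ≈ 0.2929

Δλ = λ_C × 0.2929 = 2.4263 × 0.2929 = 0.7106 pm

λ' = 79.8 + 0.7106 = 80.5106 pm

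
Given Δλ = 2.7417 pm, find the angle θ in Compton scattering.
97.47°

From the Compton formula Δλ = λ_C(1 - cos θ), we can solve for θ:

cos θ = 1 - Δλ/λ_C

Given:
- Δλ = 2.7417 pm
- λ_C = h/(m_e·c) ≈ 2.42631024 pm

cos θ = 1 - 2.7417/2.42631024
cos θ = 1 - 1.129987
cos θ = -0.129987

θ = arccos(-0.129987)
θ = 97.47°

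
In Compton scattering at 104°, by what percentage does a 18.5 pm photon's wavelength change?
16.2880%

Calculate the Compton shift:
Δλ = λ_C(1 - cos(104°))
Δλ = 2.4263 × (1 - cos(104°))
Δλ = 2.4263 × 1.2419
Δλ = 3.0133 pm

Percentage change:
(Δλ/λ₀) × 100 = (3.0133/18.5) × 100
= 16.2880%

(Intermediate values are shown rounded; full precision is carried through to the final answer.)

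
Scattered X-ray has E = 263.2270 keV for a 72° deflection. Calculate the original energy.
408.7000 keV

Convert final energy to wavelength (hc ≈ 1239.842 keV·pm):
λ' = hc/E' = 1239.842 / 263.2270 = 4.7102 pm

Calculate the Compton shift:
Δλ = λ_C(1 - cos(72°))
Δλ = 2.4263 × (1 - cos(72°))
Δλ = 1.6765 pm

Initial wavelength:
λ = λ' - Δλ = 4.7102 - 1.6765 = 3.0336 pm

Initial energy:
E = hc/λ = 1239.842 / 3.0336 = 408.7000 keV

(Intermediate values are shown rounded; full precision is carried through to the final answer.)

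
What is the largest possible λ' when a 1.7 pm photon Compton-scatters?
6.5526 pm (at θ = 180°)

The Compton shift is Δλ = λ_C(1 − cos θ).

Since cos θ ranges from −1 to 1, the factor (1 − cos θ) ranges from 0 to 2; the maximum shift occurs at θ = 180° (backscattering):
Δλ_max = 2λ_C = 2 × 2.4263 pm = 4.8526 pm

Maximum scattered wavelength:
λ'_max = λ₀ + Δλ_max = 1.7 + 4.8526 = 6.5526 pm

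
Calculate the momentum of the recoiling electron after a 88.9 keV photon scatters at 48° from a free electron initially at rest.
3.7671e-23 kg·m/s

The electron is initially at rest, so by conservation of momentum:
p⃗_e = p⃗₀ − p⃗'  (incident photon momentum minus scattered photon momentum)

Photon momentum magnitudes (p = h/λ = E/c):
λ₀ = hc/E₀ = 13.9465 pm → p₀ = h/λ₀ = 4.7511e-23 kg·m/s
Δλ = λ_C(1 − cos 48°) = 0.8028 pm
λ' = 14.7493 pm → p' = h/λ' = 4.4925e-23 kg·m/s

The scattered photon makes angle θ = 48° with the incident direction, so by the law of cosines:
|p⃗_e|² = p₀² + p'² − 2p₀p'cos θ
|p⃗_e|² = (4.7511e-23)² + (4.4925e-23)² − 2·4.7511e-23·4.4925e-23·cos(48°)
|p⃗_e| = 3.7671e-23 kg·m/s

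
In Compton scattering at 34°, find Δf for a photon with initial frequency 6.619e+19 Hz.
5.553e+18 Hz (decrease)

Convert frequency to wavelength (c = 299792458 m/s):
λ₀ = c/f₀ = 299792458/6.619e+19 = 4.5292712e-12 m = 4.5293 pm

Calculate Compton shift:
Δλ = λ_C(1 - cos(34°)) = 0.4148 pm

Final wavelength:
λ' = λ₀ + Δλ = 4.5293 + 0.4148 = 4.9441 pm

Final frequency:
f' = c/λ' = 299792458/4.9440790e-12 = 6.0636664e+19 Hz

Frequency shift (decrease):
Δf = f₀ - f' = 6.619e+19 - 6.0636664e+19 = 5.553e+18 Hz

(Intermediate values are shown rounded; full precision is carried through to the final answer.)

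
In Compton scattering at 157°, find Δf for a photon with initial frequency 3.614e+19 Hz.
1.300e+19 Hz (decrease)

Convert frequency to wavelength (c = 299792458 m/s):
λ₀ = c/f₀ = 299792458/3.614e+19 = 8.2953087e-12 m = 8.2953 pm

Calculate Compton shift:
Δλ = λ_C(1 - cos(157°)) = 4.6597 pm

Final wavelength:
λ' = λ₀ + Δλ = 8.2953 + 4.6597 = 12.9550 pm

Final frequency:
f' = c/λ' = 299792458/1.2955049e-11 = 2.3140974e+19 Hz

Frequency shift (decrease):
Δf = f₀ - f' = 3.614e+19 - 2.3140974e+19 = 1.300e+19 Hz

(Intermediate values are shown rounded; full precision is carried through to the final answer.)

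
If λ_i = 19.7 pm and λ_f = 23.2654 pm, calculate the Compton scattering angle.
118.00°

First find the wavelength shift:
Δλ = λ' - λ = 23.2654 - 19.7 = 3.5654 pm

Using Δλ = λ_C(1 - cos θ), with λ_C = h/(m_e·c) ≈ 2.42631024 pm:
cos θ = 1 - Δλ/λ_C
cos θ = 1 - 3.5654/2.42631024
cos θ = -0.469474

θ = arccos(-0.469474)
θ = 118.00°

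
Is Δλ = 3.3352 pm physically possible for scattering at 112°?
Yes, consistent

Calculate the expected shift for θ = 112°:

Δλ_expected = λ_C(1 - cos(112°))
Δλ_expected = 2.4263 × (1 - cos(112°))
Δλ_expected = 2.4263 × 1.3746
Δλ_expected = 3.3352 pm

Given shift: 3.3352 pm
Expected shift: 3.3352 pm
Difference: 0.0000 pm

The values match. This is consistent with Compton scattering at the stated angle.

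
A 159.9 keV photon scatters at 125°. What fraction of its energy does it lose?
0.3299 (or 32.99%)

Calculate initial and final photon energies:

Initial: E₀ = 159.9 keV → λ₀ = 7.7539 pm
Compton shift: Δλ = 3.8180 pm
Final wavelength: λ' = 11.5718 pm
Final energy: E' = 107.1430 keV

Fractional energy loss:
(E₀ - E')/E₀ = (159.9000 - 107.1430)/159.9000
= 52.7570/159.9000
= 0.3299
= 32.99%

(Intermediate values are shown rounded; full precision is carried through to the final answer.)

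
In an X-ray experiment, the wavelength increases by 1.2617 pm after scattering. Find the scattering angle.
61.32°

From the Compton formula Δλ = λ_C(1 - cos θ), we can solve for θ:

cos θ = 1 - Δλ/λ_C

Given:
- Δλ = 1.2617 pm
- λ_C = h/(m_e·c) ≈ 2.42631024 pm

cos θ = 1 - 1.2617/2.42631024
cos θ = 1 - 0.520008
cos θ = 0.479992

θ = arccos(0.479992)
θ = 61.32°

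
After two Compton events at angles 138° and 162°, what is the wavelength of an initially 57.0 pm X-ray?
65.9633 pm

Apply Compton shift twice:

First scattering at θ₁ = 138°:
Δλ₁ = λ_C(1 - cos(138°))
Δλ₁ = 2.4263 × 1.7431
Δλ₁ = 4.2294 pm

After first scattering:
λ₁ = 57.0 + 4.2294 = 61.2294 pm

Second scattering at θ₂ = 162°:
Δλ₂ = λ_C(1 - cos(162°))
Δλ₂ = 2.4263 × 1.9511
Δλ₂ = 4.7339 pm

Final wavelength:
λ₂ = 61.2294 + 4.7339 = 65.9633 pm

Total shift: Δλ_total = 4.2294 + 4.7339 = 8.9633 pm

(Intermediate values are shown rounded; full precision is carried through to the final answer.)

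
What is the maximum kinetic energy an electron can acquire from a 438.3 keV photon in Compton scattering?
276.8911 keV

Maximum energy transfer occurs at θ = 180° (backscattering).

Initial photon: E₀ = 438.3 keV → λ₀ = 2.8288 pm

Maximum Compton shift (at 180°):
Δλ_max = 2λ_C = 2 × 2.4263 = 4.8526 pm

Final wavelength:
λ' = 2.8288 + 4.8526 = 7.6814 pm

Minimum photon energy (maximum energy to electron):
E'_min = hc/λ' = 161.4089 keV

Maximum electron kinetic energy:
K_max = E₀ - E'_min = 438.3000 - 161.4089 = 276.8911 keV

(Intermediate values are shown rounded; full precision is carried through to the final answer.)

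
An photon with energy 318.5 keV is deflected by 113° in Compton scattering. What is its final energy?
170.6103 keV

First convert energy to wavelength:
λ = hc/E, with hc ≈ 1239.842 keV·pm (i.e. 1239.842 eV·nm)

For E = 318.5 keV = 318500 eV:
λ = 1239.842 keV·pm / 318.5 keV
λ = 3.8928 pm

Calculate the Compton shift:
Δλ = λ_C(1 - cos(113°)) = 2.4263 × 1.3907
Δλ = 3.3743 pm

Final wavelength:
λ' = 3.8928 + 3.3743 = 7.2671 pm

Final energy:
E' = hc/λ' = 1239.842 / 7.2671 = 170.6103 keV

(Intermediate values are shown rounded; full precision is carried through to the final answer.)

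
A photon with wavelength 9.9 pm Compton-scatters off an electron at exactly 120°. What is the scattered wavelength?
13.5395 pm

Using the Compton formula: λ' = λ + λ_C(1 − cos θ)

For θ = 120°, cos θ = -1/2 (exact) = -0.5000, so:
1 − cos 120° = 1 − (-1/2) = 1.5000

Δλ = λ_C × 1.5000 = 2.4263 × 1.5000 = 3.6395 pm

λ' = 9.9 + 3.6395 = 13.5395 pm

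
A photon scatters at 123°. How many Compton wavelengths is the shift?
1.5446 λ_C

The Compton shift formula is:
Δλ = λ_C(1 - cos θ)

Dividing both sides by λ_C:
Δλ/λ_C = 1 - cos θ

For θ = 123°:
Δλ/λ_C = 1 - cos(123°)
Δλ/λ_C = 1 - -0.5446
Δλ/λ_C = 1.5446

This means the shift is 1.5446 × λ_C = 3.7478 pm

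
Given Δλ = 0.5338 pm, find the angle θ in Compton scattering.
38.74°

From the Compton formula Δλ = λ_C(1 - cos θ), we can solve for θ:

cos θ = 1 - Δλ/λ_C

Given:
- Δλ = 0.5338 pm
- λ_C = h/(m_e·c) ≈ 2.42631024 pm

cos θ = 1 - 0.5338/2.42631024
cos θ = 1 - 0.220005
cos θ = 0.779995

θ = arccos(0.779995)
θ = 38.74°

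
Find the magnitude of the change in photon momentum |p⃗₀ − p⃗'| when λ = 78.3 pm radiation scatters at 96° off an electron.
1.2371e-23 kg·m/s

Photon momentum magnitude is p = h/λ.

Initial momentum:
p₀ = h/λ = 6.6261e-34/7.8300e-11 = 8.4624e-24 kg·m/s

After scattering:
λ' = λ + Δλ = 78.3 + 2.6799 = 80.9799 pm
p' = h/λ' = 6.6261e-34/8.0980e-11 = 8.1824e-24 kg·m/s

Momentum is a vector; the scattered photon's direction makes angle θ = 96° with the incident direction. The magnitude of the vector change Δp⃗ = p⃗₀ − p⃗' is found from the law of cosines:
|Δp⃗|² = p₀² + p'² − 2p₀p'cos θ
|Δp⃗|² = (8.4624e-24)² + (8.1824e-24)² − 2·8.4624e-24·8.1824e-24·cos(96°)
|Δp⃗| = 1.2371e-23 kg·m/s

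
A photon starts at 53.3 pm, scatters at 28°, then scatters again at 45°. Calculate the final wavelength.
54.2947 pm

Apply Compton shift twice:

First scattering at θ₁ = 28°:
Δλ₁ = λ_C(1 - cos(28°))
Δλ₁ = 2.4263 × 0.1171
Δλ₁ = 0.2840 pm

After first scattering:
λ₁ = 53.3 + 0.2840 = 53.5840 pm

Second scattering at θ₂ = 45°:
Δλ₂ = λ_C(1 - cos(45°))
Δλ₂ = 2.4263 × 0.2929
Δλ₂ = 0.7106 pm

Final wavelength:
λ₂ = 53.5840 + 0.7106 = 54.2947 pm

Total shift: Δλ_total = 0.2840 + 0.7106 = 0.9947 pm

(Intermediate values are shown rounded; full precision is carried through to the final answer.)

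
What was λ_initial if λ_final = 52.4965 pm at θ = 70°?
50.9000 pm

From λ' = λ + Δλ, we have λ = λ' - Δλ

First calculate the Compton shift:
Δλ = λ_C(1 - cos θ)
Δλ = 2.4263 × (1 - cos(70°))
Δλ = 2.4263 × 0.6580
Δλ = 1.5965 pm

Initial wavelength:
λ = λ' - Δλ
λ = 52.4965 - 1.5965
λ = 50.9000 pm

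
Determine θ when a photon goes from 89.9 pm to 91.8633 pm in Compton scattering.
79.00°

First find the wavelength shift:
Δλ = λ' - λ = 91.8633 - 89.9 = 1.9633 pm

Using Δλ = λ_C(1 - cos θ), with λ_C = h/(m_e·c) ≈ 2.42631024 pm:
cos θ = 1 - Δλ/λ_C
cos θ = 1 - 1.9633/2.42631024
cos θ = 0.190829

θ = arccos(0.190829)
θ = 79.00°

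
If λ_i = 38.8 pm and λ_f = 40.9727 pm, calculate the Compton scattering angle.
84.00°

First find the wavelength shift:
Δλ = λ' - λ = 40.9727 - 38.8 = 2.1727 pm

Using Δλ = λ_C(1 - cos θ), with λ_C = h/(m_e·c) ≈ 2.42631024 pm:
cos θ = 1 - Δλ/λ_C
cos θ = 1 - 2.1727/2.42631024
cos θ = 0.104525

θ = arccos(0.104525)
θ = 84.00°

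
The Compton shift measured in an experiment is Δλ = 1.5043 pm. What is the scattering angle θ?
67.67°

From the Compton formula Δλ = λ_C(1 - cos θ), we can solve for θ:

cos θ = 1 - Δλ/λ_C

Given:
- Δλ = 1.5043 pm
- λ_C = h/(m_e·c) ≈ 2.42631024 pm

cos θ = 1 - 1.5043/2.42631024
cos θ = 1 - 0.619995
cos θ = 0.380005

θ = arccos(0.380005)
θ = 67.67°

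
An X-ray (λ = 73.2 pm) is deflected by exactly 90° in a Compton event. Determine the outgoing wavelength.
75.6263 pm

Using the Compton formula: λ' = λ + λ_C(1 − cos θ)

For θ = 90°, cos θ = 0 (exact) = 0.0000, so:
1 − cos 90° = 1 − (0) = 1.0000

Δλ = λ_C × 1.0000 = 2.4263 × 1.0000 = 2.4263 pm

λ' = 73.2 + 2.4263 = 75.6263 pm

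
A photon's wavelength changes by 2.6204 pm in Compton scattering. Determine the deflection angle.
94.59°

From the Compton formula Δλ = λ_C(1 - cos θ), we can solve for θ:

cos θ = 1 - Δλ/λ_C

Given:
- Δλ = 2.6204 pm
- λ_C = h/(m_e·c) ≈ 2.42631024 pm

cos θ = 1 - 2.6204/2.42631024
cos θ = 1 - 1.079994
cos θ = -0.079994

θ = arccos(-0.079994)
θ = 94.59°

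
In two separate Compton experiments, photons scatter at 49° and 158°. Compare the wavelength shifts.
158° produces the larger shift by a factor of 5.603

Calculate both shifts using Δλ = λ_C(1 - cos θ):

For θ₁ = 49°:
Δλ₁ = 2.4263 × (1 - cos(49°))
Δλ₁ = 2.4263 × 0.3439
Δλ₁ = 0.8345 pm

For θ₂ = 158°:
Δλ₂ = 2.4263 × (1 - cos(158°))
Δλ₂ = 2.4263 × 1.9272
Δλ₂ = 4.6759 pm

The 158° angle produces the larger shift.
Ratio: 4.6759/0.8345 = 5.603

(Intermediate values are shown rounded; full precision is carried through to the final answer.)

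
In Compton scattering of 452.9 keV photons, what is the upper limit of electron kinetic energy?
289.5519 keV

Maximum energy transfer occurs at θ = 180° (backscattering).

Initial photon: E₀ = 452.9 keV → λ₀ = 2.7376 pm

Maximum Compton shift (at 180°):
Δλ_max = 2λ_C = 2 × 2.4263 = 4.8526 pm

Final wavelength:
λ' = 2.7376 + 4.8526 = 7.5902 pm

Minimum photon energy (maximum energy to electron):
E'_min = hc/λ' = 163.3481 keV

Maximum electron kinetic energy:
K_max = E₀ - E'_min = 452.9000 - 163.3481 = 289.5519 keV

(Intermediate values are shown rounded; full precision is carried through to the final answer.)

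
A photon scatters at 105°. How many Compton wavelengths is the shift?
1.2588 λ_C

The Compton shift formula is:
Δλ = λ_C(1 - cos θ)

Dividing both sides by λ_C:
Δλ/λ_C = 1 - cos θ

For θ = 105°:
Δλ/λ_C = 1 - cos(105°)
Δλ/λ_C = 1 - -0.2588
Δλ/λ_C = 1.2588

This means the shift is 1.2588 × λ_C = 3.0543 pm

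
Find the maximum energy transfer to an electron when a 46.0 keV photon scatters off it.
7.0183 keV

Maximum energy transfer occurs at θ = 180° (backscattering).

Initial photon: E₀ = 46.0 keV → λ₀ = 26.9531 pm

Maximum Compton shift (at 180°):
Δλ_max = 2λ_C = 2 × 2.4263 = 4.8526 pm

Final wavelength:
λ' = 26.9531 + 4.8526 = 31.8057 pm

Minimum photon energy (maximum energy to electron):
E'_min = hc/λ' = 38.9817 keV

Maximum electron kinetic energy:
K_max = E₀ - E'_min = 46.0000 - 38.9817 = 7.0183 keV

(Intermediate values are shown rounded; full precision is carried through to the final answer.)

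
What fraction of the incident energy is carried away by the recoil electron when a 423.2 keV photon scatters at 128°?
0.5723 (or 57.23%)

Calculate initial and final photon energies:

Initial: E₀ = 423.2 keV → λ₀ = 2.9297 pm
Compton shift: Δλ = 3.9201 pm
Final wavelength: λ' = 6.8498 pm
Final energy: E' = 181.0047 keV

Fractional energy loss:
(E₀ - E')/E₀ = (423.2000 - 181.0047)/423.2000
= 242.1953/423.2000
= 0.5723
= 57.23%

(Intermediate values are shown rounded; full precision is carried through to the final answer.)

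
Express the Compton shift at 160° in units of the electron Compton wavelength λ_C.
1.9397 λ_C

The Compton shift formula is:
Δλ = λ_C(1 - cos θ)

Dividing both sides by λ_C:
Δλ/λ_C = 1 - cos θ

For θ = 160°:
Δλ/λ_C = 1 - cos(160°)
Δλ/λ_C = 1 - -0.9397
Δλ/λ_C = 1.9397

This means the shift is 1.9397 × λ_C = 4.7063 pm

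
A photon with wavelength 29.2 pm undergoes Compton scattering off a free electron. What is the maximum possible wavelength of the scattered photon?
34.0526 pm (at θ = 180°)

The Compton shift is Δλ = λ_C(1 − cos θ).

Since cos θ ranges from −1 to 1, the factor (1 − cos θ) ranges from 0 to 2; the maximum shift occurs at θ = 180° (backscattering):
Δλ_max = 2λ_C = 2 × 2.4263 pm = 4.8526 pm

Maximum scattered wavelength:
λ'_max = λ₀ + Δλ_max = 29.2 + 4.8526 = 34.0526 pm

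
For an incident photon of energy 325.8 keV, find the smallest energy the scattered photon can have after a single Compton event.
143.1994 keV (at θ = 180°)

The scattered photon has minimum energy when its wavelength is maximum, i.e., when the Compton shift Δλ = λ_C(1 − cos θ) is maximum. This occurs at θ = 180° (backscattering), giving Δλ_max = 2λ_C = 4.8526 pm.

Initial wavelength: λ₀ = hc/E₀ = 3.8055 pm
Maximum final wavelength: λ'_max = λ₀ + 2λ_C = 3.8055 + 4.8526 = 8.6582 pm
Minimum final energy: E'_min = hc/λ'_max = 143.1994 keV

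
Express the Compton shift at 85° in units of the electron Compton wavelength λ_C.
0.9128 λ_C

The Compton shift formula is:
Δλ = λ_C(1 - cos θ)

Dividing both sides by λ_C:
Δλ/λ_C = 1 - cos θ

For θ = 85°:
Δλ/λ_C = 1 - cos(85°)
Δλ/λ_C = 1 - 0.0872
Δλ/λ_C = 0.9128

This means the shift is 0.9128 × λ_C = 2.2148 pm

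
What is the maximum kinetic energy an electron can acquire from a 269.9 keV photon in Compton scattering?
138.6488 keV

Maximum energy transfer occurs at θ = 180° (backscattering).

Initial photon: E₀ = 269.9 keV → λ₀ = 4.5937 pm

Maximum Compton shift (at 180°):
Δλ_max = 2λ_C = 2 × 2.4263 = 4.8526 pm

Final wavelength:
λ' = 4.5937 + 4.8526 = 9.4463 pm

Minimum photon energy (maximum energy to electron):
E'_min = hc/λ' = 131.2512 keV

Maximum electron kinetic energy:
K_max = E₀ - E'_min = 269.9000 - 131.2512 = 138.6488 keV

(Intermediate values are shown rounded; full precision is carried through to the final answer.)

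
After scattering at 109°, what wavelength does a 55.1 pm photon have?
58.3162 pm

Using the Compton scattering formula:
λ' = λ + Δλ = λ + λ_C(1 - cos θ)

Given:
- Initial wavelength λ = 55.1 pm
- Scattering angle θ = 109°
- Compton wavelength λ_C ≈ 2.4263 pm

Calculate the shift:
Δλ = 2.4263 × (1 - cos(109°))
Δλ = 2.4263 × 1.3256
Δλ = 3.2162 pm

Final wavelength:
λ' = 55.1 + 3.2162 = 58.3162 pm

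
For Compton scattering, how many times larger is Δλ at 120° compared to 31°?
120° produces the larger shift by a factor of 10.502

Calculate both shifts using Δλ = λ_C(1 - cos θ):

For θ₁ = 31°:
Δλ₁ = 2.4263 × (1 - cos(31°))
Δλ₁ = 2.4263 × 0.1428
Δλ₁ = 0.3466 pm

For θ₂ = 120°:
Δλ₂ = 2.4263 × (1 - cos(120°))
Δλ₂ = 2.4263 × 1.5000
Δλ₂ = 3.6395 pm

The 120° angle produces the larger shift.
Ratio: 3.6395/0.3466 = 10.502

(Intermediate values are shown rounded; full precision is carried through to the final answer.)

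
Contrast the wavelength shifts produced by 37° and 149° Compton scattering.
149° produces the larger shift by a factor of 9.223

Calculate both shifts using Δλ = λ_C(1 - cos θ):

For θ₁ = 37°:
Δλ₁ = 2.4263 × (1 - cos(37°))
Δλ₁ = 2.4263 × 0.2014
Δλ₁ = 0.4886 pm

For θ₂ = 149°:
Δλ₂ = 2.4263 × (1 - cos(149°))
Δλ₂ = 2.4263 × 1.8572
Δλ₂ = 4.5061 pm

The 149° angle produces the larger shift.
Ratio: 4.5061/0.4886 = 9.223

(Intermediate values are shown rounded; full precision is carried through to the final answer.)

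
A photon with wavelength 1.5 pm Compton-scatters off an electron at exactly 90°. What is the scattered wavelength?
3.9263 pm

Using the Compton formula: λ' = λ + λ_C(1 − cos θ)

For θ = 90°, cos θ = 0 (exact) = 0.0000, so:
1 − cos 90° = 1 − (0) = 1.0000

Δλ = λ_C × 1.0000 = 2.4263 × 1.0000 = 2.4263 pm

λ' = 1.5 + 2.4263 = 3.9263 pm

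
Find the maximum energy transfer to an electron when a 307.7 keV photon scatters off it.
168.1097 keV

Maximum energy transfer occurs at θ = 180° (backscattering).

Initial photon: E₀ = 307.7 keV → λ₀ = 4.0294 pm

Maximum Compton shift (at 180°):
Δλ_max = 2λ_C = 2 × 2.4263 = 4.8526 pm

Final wavelength:
λ' = 4.0294 + 4.8526 = 8.8820 pm

Minimum photon energy (maximum energy to electron):
E'_min = hc/λ' = 139.5903 keV

Maximum electron kinetic energy:
K_max = E₀ - E'_min = 307.7000 - 139.5903 = 168.1097 keV

(Intermediate values are shown rounded; full precision is carried through to the final answer.)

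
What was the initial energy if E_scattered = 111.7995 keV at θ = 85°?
139.7001 keV

Convert final energy to wavelength (hc ≈ 1239.842 keV·pm):
λ' = hc/E' = 1239.842 / 111.7995 = 11.0899 pm

Calculate the Compton shift:
Δλ = λ_C(1 - cos(85°))
Δλ = 2.4263 × (1 - cos(85°))
Δλ = 2.2148 pm

Initial wavelength:
λ = λ' - Δλ = 11.0899 - 2.2148 = 8.8750 pm

Initial energy:
E = hc/λ = 1239.842 / 8.8750 = 139.7001 keV

(Intermediate values are shown rounded; full precision is carried through to the final answer.)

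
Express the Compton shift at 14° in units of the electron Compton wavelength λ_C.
0.0297 λ_C

The Compton shift formula is:
Δλ = λ_C(1 - cos θ)

Dividing both sides by λ_C:
Δλ/λ_C = 1 - cos θ

For θ = 14°:
Δλ/λ_C = 1 - cos(14°)
Δλ/λ_C = 1 - 0.9703
Δλ/λ_C = 0.0297

This means the shift is 0.0297 × λ_C = 0.0721 pm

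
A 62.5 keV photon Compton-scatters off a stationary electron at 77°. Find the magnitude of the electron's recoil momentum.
3.9850e-23 kg·m/s

The electron is initially at rest, so by conservation of momentum:
p⃗_e = p⃗₀ − p⃗'  (incident photon momentum minus scattered photon momentum)

Photon momentum magnitudes (p = h/λ = E/c):
λ₀ = hc/E₀ = 19.8375 pm → p₀ = h/λ₀ = 3.3402e-23 kg·m/s
Δλ = λ_C(1 − cos 77°) = 1.8805 pm
λ' = 21.7180 pm → p' = h/λ' = 3.0510e-23 kg·m/s

The scattered photon makes angle θ = 77° with the incident direction, so by the law of cosines:
|p⃗_e|² = p₀² + p'² − 2p₀p'cos θ
|p⃗_e|² = (3.3402e-23)² + (3.0510e-23)² − 2·3.3402e-23·3.0510e-23·cos(77°)
|p⃗_e| = 3.9850e-23 kg·m/s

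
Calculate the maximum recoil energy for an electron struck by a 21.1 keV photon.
1.6096 keV

Maximum energy transfer occurs at θ = 180° (backscattering).

Initial photon: E₀ = 21.1 keV → λ₀ = 58.7603 pm

Maximum Compton shift (at 180°):
Δλ_max = 2λ_C = 2 × 2.4263 = 4.8526 pm

Final wavelength:
λ' = 58.7603 + 4.8526 = 63.6129 pm

Minimum photon energy (maximum energy to electron):
E'_min = hc/λ' = 19.4904 keV

Maximum electron kinetic energy:
K_max = E₀ - E'_min = 21.1000 - 19.4904 = 1.6096 keV

(Intermediate values are shown rounded; full precision is carried through to the final answer.)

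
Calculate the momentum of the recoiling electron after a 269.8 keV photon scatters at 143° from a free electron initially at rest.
2.0807e-22 kg·m/s

The electron is initially at rest, so by conservation of momentum:
p⃗_e = p⃗₀ − p⃗'  (incident photon momentum minus scattered photon momentum)

Photon momentum magnitudes (p = h/λ = E/c):
λ₀ = hc/E₀ = 4.5954 pm → p₀ = h/λ₀ = 1.4419e-22 kg·m/s
Δλ = λ_C(1 − cos 143°) = 4.3640 pm
λ' = 8.9595 pm → p' = h/λ' = 7.3956e-23 kg·m/s

The scattered photon makes angle θ = 143° with the incident direction, so by the law of cosines:
|p⃗_e|² = p₀² + p'² − 2p₀p'cos θ
|p⃗_e|² = (1.4419e-22)² + (7.3956e-23)² − 2·1.4419e-22·7.3956e-23·cos(143°)
|p⃗_e| = 2.0807e-22 kg·m/s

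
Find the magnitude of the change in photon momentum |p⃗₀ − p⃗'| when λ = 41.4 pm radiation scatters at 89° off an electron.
2.1834e-23 kg·m/s

Photon momentum magnitude is p = h/λ.

Initial momentum:
p₀ = h/λ = 6.6261e-34/4.1400e-11 = 1.6005e-23 kg·m/s

After scattering:
λ' = λ + Δλ = 41.4 + 2.3840 = 43.7840 pm
p' = h/λ' = 6.6261e-34/4.3784e-11 = 1.5134e-23 kg·m/s

Momentum is a vector; the scattered photon's direction makes angle θ = 89° with the incident direction. The magnitude of the vector change Δp⃗ = p⃗₀ − p⃗' is found from the law of cosines:
|Δp⃗|² = p₀² + p'² − 2p₀p'cos θ
|Δp⃗|² = (1.6005e-23)² + (1.5134e-23)² − 2·1.6005e-23·1.5134e-23·cos(89°)
|Δp⃗| = 2.1834e-23 kg·m/s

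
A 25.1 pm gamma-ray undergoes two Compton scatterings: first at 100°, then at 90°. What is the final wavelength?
30.3739 pm

Apply Compton shift twice:

First scattering at θ₁ = 100°:
Δλ₁ = λ_C(1 - cos(100°))
Δλ₁ = 2.4263 × 1.1736
Δλ₁ = 2.8476 pm

After first scattering:
λ₁ = 25.1 + 2.8476 = 27.9476 pm

Second scattering at θ₂ = 90°:
Δλ₂ = λ_C(1 - cos(90°))
Δλ₂ = 2.4263 × 1.0000
Δλ₂ = 2.4263 pm

Final wavelength:
λ₂ = 27.9476 + 2.4263 = 30.3739 pm

Total shift: Δλ_total = 2.8476 + 2.4263 = 5.2739 pm

(Intermediate values are shown rounded; full precision is carried through to the final answer.)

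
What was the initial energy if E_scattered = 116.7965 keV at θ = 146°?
200.6999 keV

Convert final energy to wavelength (hc ≈ 1239.842 keV·pm):
λ' = hc/E' = 1239.842 / 116.7965 = 10.6154 pm

Calculate the Compton shift:
Δλ = λ_C(1 - cos(146°))
Δλ = 2.4263 × (1 - cos(146°))
Δλ = 4.4378 pm

Initial wavelength:
λ = λ' - Δλ = 10.6154 - 4.4378 = 6.1776 pm

Initial energy:
E = hc/λ = 1239.842 / 6.1776 = 200.6999 keV

(Intermediate values are shown rounded; full precision is carried through to the final answer.)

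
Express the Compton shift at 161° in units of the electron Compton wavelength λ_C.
1.9455 λ_C

The Compton shift formula is:
Δλ = λ_C(1 - cos θ)

Dividing both sides by λ_C:
Δλ/λ_C = 1 - cos θ

For θ = 161°:
Δλ/λ_C = 1 - cos(161°)
Δλ/λ_C = 1 - -0.9455
Δλ/λ_C = 1.9455

This means the shift is 1.9455 × λ_C = 4.7204 pm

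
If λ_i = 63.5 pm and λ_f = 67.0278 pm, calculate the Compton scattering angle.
117.00°

First find the wavelength shift:
Δλ = λ' - λ = 67.0278 - 63.5 = 3.5278 pm

Using Δλ = λ_C(1 - cos θ), with λ_C = h/(m_e·c) ≈ 2.42631024 pm:
cos θ = 1 - Δλ/λ_C
cos θ = 1 - 3.5278/2.42631024
cos θ = -0.453977

θ = arccos(-0.453977)
θ = 117.00°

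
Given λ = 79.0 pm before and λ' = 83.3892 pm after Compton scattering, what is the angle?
144.00°

First find the wavelength shift:
Δλ = λ' - λ = 83.3892 - 79.0 = 4.3892 pm

Using Δλ = λ_C(1 - cos θ), with λ_C = h/(m_e·c) ≈ 2.42631024 pm:
cos θ = 1 - Δλ/λ_C
cos θ = 1 - 4.3892/2.42631024
cos θ = -0.809002

θ = arccos(-0.809002)
θ = 144.00°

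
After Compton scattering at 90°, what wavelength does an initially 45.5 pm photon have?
47.9263 pm

Using the Compton formula: λ' = λ + λ_C(1 − cos θ)

For θ = 90°, cos θ = 0 (exact) = 0.0000, so:
1 − cos 90° = 1 − (0) = 1.0000

Δλ = λ_C × 1.0000 = 2.4263 × 1.0000 = 2.4263 pm

λ' = 45.5 + 2.4263 = 47.9263 pm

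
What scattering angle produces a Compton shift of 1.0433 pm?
55.25°

From the Compton formula Δλ = λ_C(1 - cos θ), we can solve for θ:

cos θ = 1 - Δλ/λ_C

Given:
- Δλ = 1.0433 pm
- λ_C = h/(m_e·c) ≈ 2.42631024 pm

cos θ = 1 - 1.0433/2.42631024
cos θ = 1 - 0.429994
cos θ = 0.570006

θ = arccos(0.570006)
θ = 55.25°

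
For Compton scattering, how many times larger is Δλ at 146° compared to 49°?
146° produces the larger shift by a factor of 5.318

Calculate both shifts using Δλ = λ_C(1 - cos θ):

For θ₁ = 49°:
Δλ₁ = 2.4263 × (1 - cos(49°))
Δλ₁ = 2.4263 × 0.3439
Δλ₁ = 0.8345 pm

For θ₂ = 146°:
Δλ₂ = 2.4263 × (1 - cos(146°))
Δλ₂ = 2.4263 × 1.8290
Δλ₂ = 4.4378 pm

The 146° angle produces the larger shift.
Ratio: 4.4378/0.8345 = 5.318

(Intermediate values are shown rounded; full precision is carried through to the final answer.)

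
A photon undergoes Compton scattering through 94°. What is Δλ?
2.5956 pm

Using the Compton scattering formula:
Δλ = λ_C(1 - cos θ)

where λ_C = h/(m_e·c) ≈ 2.4263 pm is the Compton wavelength of an electron.

For θ = 94°:
cos(94°) = -0.0698
1 - cos(94°) = 1.0698

Δλ = 2.4263 × 1.0698
Δλ = 2.5956 pm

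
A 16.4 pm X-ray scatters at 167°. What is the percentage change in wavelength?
29.2100%

Calculate the Compton shift:
Δλ = λ_C(1 - cos(167°))
Δλ = 2.4263 × (1 - cos(167°))
Δλ = 2.4263 × 1.9744
Δλ = 4.7904 pm

Percentage change:
(Δλ/λ₀) × 100 = (4.7904/16.4) × 100
= 29.2100%

(Intermediate values are shown rounded; full precision is carried through to the final answer.)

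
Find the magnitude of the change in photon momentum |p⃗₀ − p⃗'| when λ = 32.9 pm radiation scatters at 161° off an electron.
3.7238e-23 kg·m/s

Photon momentum magnitude is p = h/λ.

Initial momentum:
p₀ = h/λ = 6.6261e-34/3.2900e-11 = 2.0140e-23 kg·m/s

After scattering:
λ' = λ + Δλ = 32.9 + 4.7204 = 37.6204 pm
p' = h/λ' = 6.6261e-34/3.7620e-11 = 1.7613e-23 kg·m/s

Momentum is a vector; the scattered photon's direction makes angle θ = 161° with the incident direction. The magnitude of the vector change Δp⃗ = p⃗₀ − p⃗' is found from the law of cosines:
|Δp⃗|² = p₀² + p'² − 2p₀p'cos θ
|Δp⃗|² = (2.0140e-23)² + (1.7613e-23)² − 2·2.0140e-23·1.7613e-23·cos(161°)
|Δp⃗| = 3.7238e-23 kg·m/s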